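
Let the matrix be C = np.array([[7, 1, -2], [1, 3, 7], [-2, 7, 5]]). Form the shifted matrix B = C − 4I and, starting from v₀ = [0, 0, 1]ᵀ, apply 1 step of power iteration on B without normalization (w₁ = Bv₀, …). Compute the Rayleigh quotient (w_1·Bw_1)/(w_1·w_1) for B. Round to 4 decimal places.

B = C − 4I has rows (3, 1, -2); (1, -1, 7); (-2, 7, 1)
w1 = Bv₀ = (3·0 + 1·0 + (-2)·1; 1·0 + (-1)·0 + 7·1; (-2)·0 + 7·0 + 1·1) = (-2, 7, 1)
Bw1 = (-1, -2, 54)
w1·Bw1 = 42; w1·w1 = 54; μ ≈ 42/54 = 0.7778

μ ≈ 0.7778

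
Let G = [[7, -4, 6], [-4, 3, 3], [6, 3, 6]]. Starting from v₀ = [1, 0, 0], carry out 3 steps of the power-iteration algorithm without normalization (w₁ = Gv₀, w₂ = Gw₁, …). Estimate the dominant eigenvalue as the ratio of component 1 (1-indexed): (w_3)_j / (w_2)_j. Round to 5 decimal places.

λ ≈ 11.79208

w1 = Gv₀ = (7, -4, 6)
w2 = Gw1 = (101, -22, 66)
w3 = Gw2 = (1191, -272, 936)
Ratio at component: 1191 / 101 = 11.79208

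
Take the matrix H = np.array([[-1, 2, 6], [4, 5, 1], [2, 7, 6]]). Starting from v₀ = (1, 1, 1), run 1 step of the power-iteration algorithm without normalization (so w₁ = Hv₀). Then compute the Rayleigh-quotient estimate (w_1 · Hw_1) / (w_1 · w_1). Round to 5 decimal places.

w1 = Hv₀ = (7, 10, 15)
Hw1 = (103, 93, 174)
w1·Hw1 = 7·103 + 10·93 + 15·174 = 4261; w1·w1 = 7·7 + 10·10 + 15·15 = 374
λ ≈ 4261/374 = 11.39305

λ ≈ 11.39305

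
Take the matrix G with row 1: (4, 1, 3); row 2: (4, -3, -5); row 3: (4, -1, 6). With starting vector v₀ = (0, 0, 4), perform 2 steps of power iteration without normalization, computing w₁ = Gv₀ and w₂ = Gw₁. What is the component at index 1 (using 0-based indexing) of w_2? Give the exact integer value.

-12

w1 = Gv₀ = (12, -20, 24)
w2 = Gw1 = (100, -12, 212)
The requested component of w2 is -12.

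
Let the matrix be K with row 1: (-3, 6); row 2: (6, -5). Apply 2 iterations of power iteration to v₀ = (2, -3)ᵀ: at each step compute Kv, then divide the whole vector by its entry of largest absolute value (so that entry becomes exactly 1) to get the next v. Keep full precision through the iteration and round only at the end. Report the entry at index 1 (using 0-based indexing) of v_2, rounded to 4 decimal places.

1.0000

Kv0 = (-24.00000, 27.00000); divide by 27.00000 → v1 = (-0.88889, 1.00000)
Kv1 = (8.66667, -10.33333); divide by -10.33333 → v2 = (-0.83871, 1.00000)
Requested entry of v2: -279/-279 = 1.0000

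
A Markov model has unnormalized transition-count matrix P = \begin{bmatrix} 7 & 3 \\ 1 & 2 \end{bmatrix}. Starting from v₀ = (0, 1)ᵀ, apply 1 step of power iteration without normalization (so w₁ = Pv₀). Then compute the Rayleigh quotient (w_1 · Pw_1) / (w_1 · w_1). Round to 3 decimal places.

w1 = Pv₀ = (3, 2)
Pw1 = (27, 7)
w1·Pw1 = 3·27 + 2·7 = 95; w1·w1 = 3·3 + 2·2 = 13
λ ≈ 95/13 = 7.308

7.308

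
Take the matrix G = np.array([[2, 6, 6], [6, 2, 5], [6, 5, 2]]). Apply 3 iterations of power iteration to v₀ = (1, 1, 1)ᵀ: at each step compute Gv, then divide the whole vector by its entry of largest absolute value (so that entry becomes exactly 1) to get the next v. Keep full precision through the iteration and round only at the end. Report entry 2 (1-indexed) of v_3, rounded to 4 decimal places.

Gv0 = (14.00000, 13.00000, 13.00000); divide by 14.00000 → v1 = (1.00000, 0.92857, 0.92857)
Gv1 = (13.14286, 12.50000, 12.50000); divide by 13.14286 → v2 = (1.00000, 0.95109, 0.95109)
Gv2 = (13.41304, 12.65761, 12.65761); divide by 13.41304 → v3 = (1.00000, 0.94368, 0.94368)
Requested entry of v3: 2329/2468 = 0.9437

0.9437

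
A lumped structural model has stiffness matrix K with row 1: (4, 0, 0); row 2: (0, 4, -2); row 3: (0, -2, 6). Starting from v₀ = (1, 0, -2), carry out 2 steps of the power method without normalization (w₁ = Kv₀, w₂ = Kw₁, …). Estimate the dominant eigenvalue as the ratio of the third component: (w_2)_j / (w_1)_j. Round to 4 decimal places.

w1 = Kv₀ = (4, 4, -12)
w2 = Kw1 = (16, 40, -80)
Ratio at component: -80 / -12 = 6.6667

λ ≈ 6.6667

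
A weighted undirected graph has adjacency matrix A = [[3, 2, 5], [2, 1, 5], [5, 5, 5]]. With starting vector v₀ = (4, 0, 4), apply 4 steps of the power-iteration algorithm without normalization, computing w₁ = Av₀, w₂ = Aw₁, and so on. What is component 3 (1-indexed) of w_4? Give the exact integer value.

w1 = Av₀ = (32, 28, 40)
w2 = Aw1 = (352, 292, 500)
w3 = Aw2 = (4140, 3496, 5720)
w4 = Aw3 = (48012, 40376, 66780)
The requested component of w4 is 66780.

66780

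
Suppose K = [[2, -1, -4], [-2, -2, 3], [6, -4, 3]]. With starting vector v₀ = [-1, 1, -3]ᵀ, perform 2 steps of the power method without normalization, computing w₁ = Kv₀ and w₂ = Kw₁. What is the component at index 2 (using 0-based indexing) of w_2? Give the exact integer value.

w1 = Kv₀ = (9, -9, -19)
w2 = Kw1 = (103, -57, 33)
The requested component of w2 is 33.

33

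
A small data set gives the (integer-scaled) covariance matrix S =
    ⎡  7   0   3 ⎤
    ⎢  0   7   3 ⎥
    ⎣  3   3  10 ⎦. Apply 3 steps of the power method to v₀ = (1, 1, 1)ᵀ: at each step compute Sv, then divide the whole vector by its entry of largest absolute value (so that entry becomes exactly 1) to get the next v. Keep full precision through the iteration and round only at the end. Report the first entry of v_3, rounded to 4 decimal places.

Sv0 = (10.00000, 10.00000, 16.00000); divide by 16.00000 → v1 = (0.62500, 0.62500, 1.00000)
Sv1 = (7.37500, 7.37500, 13.75000); divide by 13.75000 → v2 = (0.53636, 0.53636, 1.00000)
Sv2 = (6.75455, 6.75455, 13.21818); divide by 13.21818 → v3 = (0.51100, 0.51100, 1.00000)
Requested entry of v3: 1486/2908 = 0.5110

0.5110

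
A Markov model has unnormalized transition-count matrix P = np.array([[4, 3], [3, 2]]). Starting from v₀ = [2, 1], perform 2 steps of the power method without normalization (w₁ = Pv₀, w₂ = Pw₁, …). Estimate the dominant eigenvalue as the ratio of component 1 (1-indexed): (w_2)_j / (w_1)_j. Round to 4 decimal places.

w1 = Pv₀ = (11, 8)
w2 = Pw1 = (68, 49)
Ratio at component: 68 / 11 = 6.1818

λ ≈ 6.1818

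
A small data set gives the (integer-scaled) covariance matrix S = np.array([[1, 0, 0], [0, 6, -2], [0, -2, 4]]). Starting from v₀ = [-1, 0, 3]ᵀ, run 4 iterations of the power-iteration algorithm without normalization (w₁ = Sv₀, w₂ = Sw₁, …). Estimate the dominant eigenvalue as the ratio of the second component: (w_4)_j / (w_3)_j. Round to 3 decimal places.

λ ≈ 7.500

w1 = Sv₀ = (1·(-1) + 0·0 + 0·3; 0·(-1) + 6·0 + (-2)·3; 0·(-1) + (-2)·0 + 4·3) = (-1, -6, 12)
w2 = Sw1 = (1·(-1) + 0·(-6) + 0·12; 0·(-1) + 6·(-6) + (-2)·12; 0·(-1) + (-2)·(-6) + 4·12) = (-1, -60, 60)
w3 = Sw2 = (-1, -480, 360)
w4 = Sw3 = (-1, -3600, 2400)
Ratio at component: -3600 / -480 = 7.500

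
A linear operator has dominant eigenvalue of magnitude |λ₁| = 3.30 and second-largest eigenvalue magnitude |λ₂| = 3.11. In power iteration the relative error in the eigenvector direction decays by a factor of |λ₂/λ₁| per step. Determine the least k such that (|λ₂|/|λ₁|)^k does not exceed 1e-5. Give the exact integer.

|λ₂/λ₁| = 3.11/3.30 = 0.94242
Need k ≥ ln(1e-5) / ln(0.94242) = -11.5129 / -0.0593 ≈ 194.148
Smallest integer k satisfying the bound: 195

195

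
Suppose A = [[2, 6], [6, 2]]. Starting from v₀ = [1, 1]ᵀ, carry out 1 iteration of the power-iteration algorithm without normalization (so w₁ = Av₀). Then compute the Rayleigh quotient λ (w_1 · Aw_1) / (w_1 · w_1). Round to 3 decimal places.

w1 = Av₀ = (2·1 + 6·1; 6·1 + 2·1) = (8, 8)
Aw1 = (64, 64)
w1·Aw1 = 8·64 + 8·64 = 1024; w1·w1 = 8·8 + 8·8 = 128
λ ≈ 1024/128 = 8.000

λ ≈ 8.000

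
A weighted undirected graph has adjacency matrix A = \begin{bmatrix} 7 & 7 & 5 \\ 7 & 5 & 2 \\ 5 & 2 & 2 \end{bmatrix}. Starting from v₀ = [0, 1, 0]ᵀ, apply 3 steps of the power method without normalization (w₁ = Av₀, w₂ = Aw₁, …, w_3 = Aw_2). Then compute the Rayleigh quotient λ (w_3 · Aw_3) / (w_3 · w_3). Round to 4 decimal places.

w1 = Av₀ = (7·0 + 7·1 + 5·0; 7·0 + 5·1 + 2·0; 5·0 + 2·1 + 2·0) = (7, 5, 2)
w2 = Aw1 = (7·7 + 7·5 + 5·2; 7·7 + 5·5 + 2·2; 5·7 + 2·5 + 2·2) = (94, 78, 49)
w3 = Aw2 = (1449, 1146, 724)
Aw3 = (21785, 17321, 10985)
w3·Aw3 = 1449·21785 + 1146·17321 + 724·10985 = 59369471; w3·w3 = 1449·1449 + 1146·1146 + 724·724 = 3937093
λ ≈ 59369471/3937093 = 15.0795

15.0795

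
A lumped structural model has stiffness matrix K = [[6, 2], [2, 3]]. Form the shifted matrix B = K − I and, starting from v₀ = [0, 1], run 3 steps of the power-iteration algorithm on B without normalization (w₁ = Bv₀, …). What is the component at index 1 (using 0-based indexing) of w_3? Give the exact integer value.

B = K − I has rows (5, 2); (2, 2)
w1 = Bv₀ = (2, 2)
w2 = Bw1 = (14, 8)
w3 = Bw2 = (86, 44)
Requested component of w3: 44

44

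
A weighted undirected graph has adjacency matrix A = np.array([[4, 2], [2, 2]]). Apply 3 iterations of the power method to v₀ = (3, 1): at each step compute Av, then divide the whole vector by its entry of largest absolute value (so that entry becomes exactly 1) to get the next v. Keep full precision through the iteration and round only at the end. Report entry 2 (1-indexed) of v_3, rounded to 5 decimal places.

0.61702

Av0 = (14.000000, 8.000000); divide by 14.000000 → v1 = (1.000000, 0.571429)
Av1 = (5.142857, 3.142857); divide by 5.142857 → v2 = (1.000000, 0.611111)
Av2 = (5.222222, 3.222222); divide by 5.222222 → v3 = (1.000000, 0.617021)
Requested entry of v3: 232/376 = 0.61702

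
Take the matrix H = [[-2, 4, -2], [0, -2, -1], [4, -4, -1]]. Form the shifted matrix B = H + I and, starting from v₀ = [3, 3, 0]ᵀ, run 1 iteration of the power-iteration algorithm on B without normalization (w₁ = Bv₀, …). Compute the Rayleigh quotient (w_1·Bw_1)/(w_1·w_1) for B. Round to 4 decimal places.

B = H + I has rows (-1, 4, -2); (0, -1, -1); (4, -4, 0)
w1 = Bv₀ = (9, -3, 0)
Bw1 = (-21, 3, 48)
w1·Bw1 = -198; w1·w1 = 90; μ ≈ -198/90 = -2.2000

-2.2000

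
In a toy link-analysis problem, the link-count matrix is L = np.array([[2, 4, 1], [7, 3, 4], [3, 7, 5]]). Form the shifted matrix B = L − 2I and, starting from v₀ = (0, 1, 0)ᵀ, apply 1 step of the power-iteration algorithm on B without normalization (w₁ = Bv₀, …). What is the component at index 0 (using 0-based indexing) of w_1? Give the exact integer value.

4

B = L − 2I has rows (0, 4, 1); (7, 1, 4); (3, 7, 3)
w1 = Bv₀ = (0·0 + 4·1 + 1·0; 7·0 + 1·1 + 4·0; 3·0 + 7·1 + 3·0) = (4, 1, 7)
Requested component of w1: 4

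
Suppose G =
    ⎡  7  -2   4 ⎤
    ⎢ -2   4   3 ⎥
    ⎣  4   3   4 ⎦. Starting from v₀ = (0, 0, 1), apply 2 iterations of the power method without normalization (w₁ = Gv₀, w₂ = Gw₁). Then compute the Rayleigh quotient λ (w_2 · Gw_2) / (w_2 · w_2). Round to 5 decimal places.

9.41260

w1 = Gv₀ = (7·0 + (-2)·0 + 4·1; (-2)·0 + 4·0 + 3·1; 4·0 + 3·0 + 4·1) = (4, 3, 4)
w2 = Gw1 = (7·4 + (-2)·3 + 4·4; (-2)·4 + 4·3 + 3·4; 4·4 + 3·3 + 4·4) = (38, 16, 41)
Gw2 = (398, 111, 364)
w2·Gw2 = 38·398 + 16·111 + 41·364 = 31824; w2·w2 = 38·38 + 16·16 + 41·41 = 3381
λ ≈ 31824/3381 = 9.41260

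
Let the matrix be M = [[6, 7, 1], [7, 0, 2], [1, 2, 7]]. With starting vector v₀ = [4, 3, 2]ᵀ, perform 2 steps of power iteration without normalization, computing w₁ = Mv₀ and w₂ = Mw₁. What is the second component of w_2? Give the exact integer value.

w1 = Mv₀ = (47, 32, 24)
w2 = Mw1 = (530, 377, 279)
The requested component of w2 is 377.

377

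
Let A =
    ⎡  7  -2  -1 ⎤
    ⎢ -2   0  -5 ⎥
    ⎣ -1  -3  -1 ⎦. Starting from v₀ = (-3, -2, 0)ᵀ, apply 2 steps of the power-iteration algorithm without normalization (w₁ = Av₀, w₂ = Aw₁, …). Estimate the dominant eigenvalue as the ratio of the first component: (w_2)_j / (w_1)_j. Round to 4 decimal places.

w1 = Av₀ = (-17, 6, 9)
w2 = Aw1 = (-140, -11, -10)
Ratio at component: -140 / -17 = 8.2353

λ ≈ 8.2353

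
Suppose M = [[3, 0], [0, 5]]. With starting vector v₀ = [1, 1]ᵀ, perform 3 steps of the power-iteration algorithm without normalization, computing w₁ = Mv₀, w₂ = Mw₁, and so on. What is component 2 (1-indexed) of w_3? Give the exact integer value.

w1 = Mv₀ = (3, 5)
w2 = Mw1 = (9, 25)
w3 = Mw2 = (27, 125)
The requested component of w3 is 125.

125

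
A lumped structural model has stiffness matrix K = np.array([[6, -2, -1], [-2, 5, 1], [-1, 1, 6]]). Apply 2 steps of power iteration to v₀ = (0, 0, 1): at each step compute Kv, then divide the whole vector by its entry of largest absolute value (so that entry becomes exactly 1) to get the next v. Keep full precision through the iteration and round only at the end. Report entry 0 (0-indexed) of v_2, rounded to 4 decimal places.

Kv0 = (-1.00000, 1.00000, 6.00000); divide by 6.00000 → v1 = (-0.16667, 0.16667, 1.00000)
Kv1 = (-2.33333, 2.16667, 6.33333); divide by 6.33333 → v2 = (-0.36842, 0.34211, 1.00000)
Requested entry of v2: -14/38 = -0.3684

-0.3684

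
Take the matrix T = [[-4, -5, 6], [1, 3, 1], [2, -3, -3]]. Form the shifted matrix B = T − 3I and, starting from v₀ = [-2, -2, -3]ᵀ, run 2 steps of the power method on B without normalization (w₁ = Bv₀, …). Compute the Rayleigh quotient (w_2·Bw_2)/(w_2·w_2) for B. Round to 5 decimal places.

-10.46779

B = T − 3I has rows (-7, -5, 6); (1, 0, 1); (2, -3, -6)
w1 = Bv₀ = ((-7)·(-2) + (-5)·(-2) + 6·(-3); 1·(-2) + 0·(-2) + 1·(-3); 2·(-2) + (-3)·(-2) + (-6)·(-3)) = (6, -5, 20)
w2 = Bw1 = ((-7)·6 + (-5)·(-5) + 6·20; 1·6 + 0·(-5) + 1·20; 2·6 + (-3)·(-5) + (-6)·20) = (103, 26, -93)
Bw2 = (-1409, 10, 686)
w2·Bw2 = -208665; w2·w2 = 19934; μ ≈ -208665/19934 = -10.46779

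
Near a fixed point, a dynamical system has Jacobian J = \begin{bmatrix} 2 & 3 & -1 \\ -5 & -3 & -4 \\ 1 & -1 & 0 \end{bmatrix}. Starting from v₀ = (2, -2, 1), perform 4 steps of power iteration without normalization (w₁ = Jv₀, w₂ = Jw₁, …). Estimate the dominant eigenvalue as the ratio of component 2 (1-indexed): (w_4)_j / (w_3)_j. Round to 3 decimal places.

w1 = Jv₀ = (-3, -8, 4)
w2 = Jw1 = (-34, 23, 5)
w3 = Jw2 = (-4, 81, -57)
w4 = Jw3 = (292, 5, -85)
Ratio at component: 5 / 81 = 0.062

λ ≈ 0.062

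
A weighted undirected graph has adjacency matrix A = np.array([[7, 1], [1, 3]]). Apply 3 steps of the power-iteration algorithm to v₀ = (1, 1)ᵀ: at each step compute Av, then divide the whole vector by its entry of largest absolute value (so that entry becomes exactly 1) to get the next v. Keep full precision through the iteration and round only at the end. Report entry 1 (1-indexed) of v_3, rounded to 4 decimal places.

Av0 = (8.00000, 4.00000); divide by 8.00000 → v1 = (1.00000, 0.50000)
Av1 = (7.50000, 2.50000); divide by 7.50000 → v2 = (1.00000, 0.33333)
Av2 = (7.33333, 2.00000); divide by 7.33333 → v3 = (1.00000, 0.27273)
Requested entry of v3: 440/440 = 1.0000

1.0000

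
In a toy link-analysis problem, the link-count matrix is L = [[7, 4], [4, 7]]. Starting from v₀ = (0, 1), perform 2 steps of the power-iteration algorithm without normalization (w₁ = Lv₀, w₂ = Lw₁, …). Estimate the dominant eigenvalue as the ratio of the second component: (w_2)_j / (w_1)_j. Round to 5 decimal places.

9.28571

w1 = Lv₀ = (4, 7)
w2 = Lw1 = (56, 65)
Ratio at component: 65 / 7 = 9.28571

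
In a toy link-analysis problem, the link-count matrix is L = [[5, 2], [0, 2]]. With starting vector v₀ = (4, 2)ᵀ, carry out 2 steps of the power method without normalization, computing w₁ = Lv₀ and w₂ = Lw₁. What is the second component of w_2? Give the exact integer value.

w1 = Lv₀ = (5·4 + 2·2; 0·4 + 2·2) = (24, 4)
w2 = Lw1 = (5·24 + 2·4; 0·24 + 2·4) = (128, 8)
The requested component of w2 is 8.

8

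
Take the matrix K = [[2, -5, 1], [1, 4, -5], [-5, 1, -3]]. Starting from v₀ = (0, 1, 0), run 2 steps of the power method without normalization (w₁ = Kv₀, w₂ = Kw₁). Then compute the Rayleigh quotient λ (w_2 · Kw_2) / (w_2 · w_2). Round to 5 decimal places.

1.85834

w1 = Kv₀ = (2·0 + (-5)·1 + 1·0; 1·0 + 4·1 + (-5)·0; (-5)·0 + 1·1 + (-3)·0) = (-5, 4, 1)
w2 = Kw1 = (2·(-5) + (-5)·4 + 1·1; 1·(-5) + 4·4 + (-5)·1; (-5)·(-5) + 1·4 + (-3)·1) = (-29, 6, 26)
Kw2 = (-62, -135, 73)
w2·Kw2 = (-29)·(-62) + 6·(-135) + 26·73 = 2886; w2·w2 = (-29)·(-29) + 6·6 + 26·26 = 1553
λ ≈ 2886/1553 = 1.85834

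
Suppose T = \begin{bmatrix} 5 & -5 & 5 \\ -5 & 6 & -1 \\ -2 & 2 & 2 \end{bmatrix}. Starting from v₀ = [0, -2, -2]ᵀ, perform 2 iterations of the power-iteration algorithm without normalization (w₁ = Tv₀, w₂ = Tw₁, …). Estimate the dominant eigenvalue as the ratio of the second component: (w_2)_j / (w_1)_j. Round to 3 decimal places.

w1 = Tv₀ = (5·0 + (-5)·(-2) + 5·(-2); (-5)·0 + 6·(-2) + (-1)·(-2); (-2)·0 + 2·(-2) + 2·(-2)) = (0, -10, -8)
w2 = Tw1 = (5·0 + (-5)·(-10) + 5·(-8); (-5)·0 + 6·(-10) + (-1)·(-8); (-2)·0 + 2·(-10) + 2·(-8)) = (10, -52, -36)
Ratio at component: -52 / -10 = 5.200

λ ≈ 5.200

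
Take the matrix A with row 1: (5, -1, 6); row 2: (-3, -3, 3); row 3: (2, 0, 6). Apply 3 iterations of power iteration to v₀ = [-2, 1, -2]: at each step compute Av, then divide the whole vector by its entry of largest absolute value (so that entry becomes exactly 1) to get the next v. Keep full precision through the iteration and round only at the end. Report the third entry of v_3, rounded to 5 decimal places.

0.65973

Av0 = (-23.000000, -3.000000, -16.000000); divide by -23.000000 → v1 = (1.000000, 0.130435, 0.695652)
Av1 = (9.043478, -1.304348, 6.173913); divide by 9.043478 → v2 = (1.000000, -0.144231, 0.682692)
Av2 = (9.240385, -0.519231, 6.096154); divide by 9.240385 → v3 = (1.000000, -0.056191, 0.659729)
Requested entry of v3: -1268/-1922 = 0.65973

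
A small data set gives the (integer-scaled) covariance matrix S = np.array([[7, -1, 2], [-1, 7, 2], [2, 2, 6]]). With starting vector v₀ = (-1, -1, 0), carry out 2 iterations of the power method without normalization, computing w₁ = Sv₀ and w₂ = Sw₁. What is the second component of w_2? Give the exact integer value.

w1 = Sv₀ = (7·(-1) + (-1)·(-1) + 2·0; (-1)·(-1) + 7·(-1) + 2·0; 2·(-1) + 2·(-1) + 6·0) = (-6, -6, -4)
w2 = Sw1 = (7·(-6) + (-1)·(-6) + 2·(-4); (-1)·(-6) + 7·(-6) + 2·(-4); 2·(-6) + 2·(-6) + 6·(-4)) = (-44, -44, -48)
The requested component of w2 is -44.

-44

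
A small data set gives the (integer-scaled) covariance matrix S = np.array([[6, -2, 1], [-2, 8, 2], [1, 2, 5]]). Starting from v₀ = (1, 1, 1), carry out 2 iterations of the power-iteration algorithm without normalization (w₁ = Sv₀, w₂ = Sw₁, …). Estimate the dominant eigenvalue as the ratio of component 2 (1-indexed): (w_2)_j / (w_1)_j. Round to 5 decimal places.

w1 = Sv₀ = (5, 8, 8)
w2 = Sw1 = (22, 70, 61)
Ratio at component: 70 / 8 = 8.75000

8.75000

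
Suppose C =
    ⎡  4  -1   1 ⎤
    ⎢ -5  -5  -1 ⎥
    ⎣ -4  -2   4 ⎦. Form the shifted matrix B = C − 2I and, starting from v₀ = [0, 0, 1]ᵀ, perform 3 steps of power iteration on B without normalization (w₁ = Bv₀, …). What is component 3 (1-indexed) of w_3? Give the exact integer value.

B = C − 2I has rows (2, -1, 1); (-5, -7, -1); (-4, -2, 2)
w1 = Bv₀ = (2·0 + (-1)·0 + 1·1; (-5)·0 + (-7)·0 + (-1)·1; (-4)·0 + (-2)·0 + 2·1) = (1, -1, 2)
w2 = Bw1 = (2·1 + (-1)·(-1) + 1·2; (-5)·1 + (-7)·(-1) + (-1)·2; (-4)·1 + (-2)·(-1) + 2·2) = (5, 0, 2)
w3 = Bw2 = (12, -27, -16)
Requested component of w3: -16

-16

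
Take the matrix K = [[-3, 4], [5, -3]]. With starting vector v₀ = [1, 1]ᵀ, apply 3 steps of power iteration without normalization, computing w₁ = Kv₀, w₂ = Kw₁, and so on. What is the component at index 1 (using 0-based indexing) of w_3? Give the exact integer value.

w1 = Kv₀ = (1, 2)
w2 = Kw1 = (5, -1)
w3 = Kw2 = (-19, 28)
The requested component of w3 is 28.

28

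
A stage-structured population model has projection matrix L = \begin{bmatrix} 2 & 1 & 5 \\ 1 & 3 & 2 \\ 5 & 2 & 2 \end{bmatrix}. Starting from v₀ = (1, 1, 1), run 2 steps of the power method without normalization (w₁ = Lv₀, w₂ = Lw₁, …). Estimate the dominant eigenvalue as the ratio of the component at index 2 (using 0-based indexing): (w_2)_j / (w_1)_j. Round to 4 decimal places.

λ ≈ 7.7778

w1 = Lv₀ = (2·1 + 1·1 + 5·1; 1·1 + 3·1 + 2·1; 5·1 + 2·1 + 2·1) = (8, 6, 9)
w2 = Lw1 = (2·8 + 1·6 + 5·9; 1·8 + 3·6 + 2·9; 5·8 + 2·6 + 2·9) = (67, 44, 70)
Ratio at component: 70 / 9 = 7.7778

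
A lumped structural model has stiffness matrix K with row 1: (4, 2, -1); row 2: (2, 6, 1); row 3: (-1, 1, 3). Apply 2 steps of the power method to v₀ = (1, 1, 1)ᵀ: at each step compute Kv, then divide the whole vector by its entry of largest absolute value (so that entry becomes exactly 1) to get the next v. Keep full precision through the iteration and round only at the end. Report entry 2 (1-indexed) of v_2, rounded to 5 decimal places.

1.00000

Kv0 = (5.000000, 9.000000, 3.000000); divide by 9.000000 → v1 = (0.555556, 1.000000, 0.333333)
Kv1 = (3.888889, 7.444444, 1.444444); divide by 7.444444 → v2 = (0.522388, 1.000000, 0.194030)
Requested entry of v2: 67/67 = 1.00000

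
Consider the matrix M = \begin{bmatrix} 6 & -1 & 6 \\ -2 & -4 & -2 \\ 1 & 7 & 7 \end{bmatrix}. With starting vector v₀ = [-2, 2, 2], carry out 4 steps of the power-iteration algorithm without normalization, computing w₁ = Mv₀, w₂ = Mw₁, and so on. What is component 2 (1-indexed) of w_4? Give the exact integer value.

-3208

w1 = Mv₀ = (6·(-2) + (-1)·2 + 6·2; (-2)·(-2) + (-4)·2 + (-2)·2; 1·(-2) + 7·2 + 7·2) = (-2, -8, 26)
w2 = Mw1 = (6·(-2) + (-1)·(-8) + 6·26; (-2)·(-2) + (-4)·(-8) + (-2)·26; 1·(-2) + 7·(-8) + 7·26) = (152, -16, 124)
w3 = Mw2 = (1672, -488, 908)
w4 = Mw3 = (15968, -3208, 4612)
The requested component of w4 is -3208.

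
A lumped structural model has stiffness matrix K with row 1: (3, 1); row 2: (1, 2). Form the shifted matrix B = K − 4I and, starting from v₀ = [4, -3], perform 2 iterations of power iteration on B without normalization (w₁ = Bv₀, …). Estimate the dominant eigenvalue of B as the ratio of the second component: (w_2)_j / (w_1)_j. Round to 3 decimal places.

μ ≈ -2.700

B = K − 4I has rows (-1, 1); (1, -2)
w1 = Bv₀ = (-7, 10)
w2 = Bw1 = (17, -27)
Ratio: -27/10 = -2.700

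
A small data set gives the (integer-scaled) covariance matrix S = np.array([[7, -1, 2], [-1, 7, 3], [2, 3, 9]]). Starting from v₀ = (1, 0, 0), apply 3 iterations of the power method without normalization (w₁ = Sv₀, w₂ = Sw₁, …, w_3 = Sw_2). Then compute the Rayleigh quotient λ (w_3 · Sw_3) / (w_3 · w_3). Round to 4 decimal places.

9.6006

w1 = Sv₀ = (7·1 + (-1)·0 + 2·0; (-1)·1 + 7·0 + 3·0; 2·1 + 3·0 + 9·0) = (7, -1, 2)
w2 = Sw1 = (7·7 + (-1)·(-1) + 2·2; (-1)·7 + 7·(-1) + 3·2; 2·7 + 3·(-1) + 9·2) = (54, -8, 29)
w3 = Sw2 = (444, -23, 345)
Sw3 = (3821, 430, 3924)
w3·Sw3 = 444·3821 + (-23)·430 + 345·3924 = 3040414; w3·w3 = 444·444 + (-23)·(-23) + 345·345 = 316690
λ ≈ 3040414/316690 = 9.6006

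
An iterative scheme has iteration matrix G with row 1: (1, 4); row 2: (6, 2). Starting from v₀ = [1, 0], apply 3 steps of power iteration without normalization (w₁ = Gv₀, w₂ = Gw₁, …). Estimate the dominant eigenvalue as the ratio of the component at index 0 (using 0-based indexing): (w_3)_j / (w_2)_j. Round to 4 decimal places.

3.8800

w1 = Gv₀ = (1·1 + 4·0; 6·1 + 2·0) = (1, 6)
w2 = Gw1 = (1·1 + 4·6; 6·1 + 2·6) = (25, 18)
w3 = Gw2 = (97, 186)
Ratio at component: 97 / 25 = 3.8800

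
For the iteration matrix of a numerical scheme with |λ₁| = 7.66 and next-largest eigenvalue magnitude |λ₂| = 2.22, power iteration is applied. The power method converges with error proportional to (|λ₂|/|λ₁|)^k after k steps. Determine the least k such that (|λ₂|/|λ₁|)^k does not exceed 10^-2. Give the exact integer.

|λ₂/λ₁| = 2.22/7.66 = 0.28982
Need k ≥ ln(10^-2) / ln(0.28982) = -4.6052 / -1.2385 ≈ 3.718
Smallest integer k satisfying the bound: 4

4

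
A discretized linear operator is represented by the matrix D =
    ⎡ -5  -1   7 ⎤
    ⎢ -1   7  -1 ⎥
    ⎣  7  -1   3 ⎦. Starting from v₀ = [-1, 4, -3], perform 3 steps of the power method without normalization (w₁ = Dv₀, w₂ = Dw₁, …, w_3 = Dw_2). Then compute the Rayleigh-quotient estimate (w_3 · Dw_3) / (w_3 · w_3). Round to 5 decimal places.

w1 = Dv₀ = ((-5)·(-1) + (-1)·4 + 7·(-3); (-1)·(-1) + 7·4 + (-1)·(-3); 7·(-1) + (-1)·4 + 3·(-3)) = (-20, 32, -20)
w2 = Dw1 = ((-5)·(-20) + (-1)·32 + 7·(-20); (-1)·(-20) + 7·32 + (-1)·(-20); 7·(-20) + (-1)·32 + 3·(-20)) = (-72, 264, -232)
w3 = Dw2 = (-1528, 2152, -1464)
Dw3 = (-4760, 18056, -17240)
w3·Dw3 = (-1528)·(-4760) + 2152·18056 + (-1464)·(-17240) = 71369152; w3·w3 = (-1528)·(-1528) + 2152·2152 + (-1464)·(-1464) = 9109184
λ ≈ 71369152/9109184 = 7.83486

7.83486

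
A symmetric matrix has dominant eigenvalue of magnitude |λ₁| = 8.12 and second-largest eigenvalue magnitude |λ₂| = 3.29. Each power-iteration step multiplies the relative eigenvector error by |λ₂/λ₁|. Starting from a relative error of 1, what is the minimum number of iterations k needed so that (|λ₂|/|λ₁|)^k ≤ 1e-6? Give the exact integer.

16

|λ₂/λ₁| = 3.29/8.12 = 0.40517
Need k ≥ ln(1e-6) / ln(0.40517) = -13.8155 / -0.9034 ≈ 15.292
Smallest integer k satisfying the bound: 16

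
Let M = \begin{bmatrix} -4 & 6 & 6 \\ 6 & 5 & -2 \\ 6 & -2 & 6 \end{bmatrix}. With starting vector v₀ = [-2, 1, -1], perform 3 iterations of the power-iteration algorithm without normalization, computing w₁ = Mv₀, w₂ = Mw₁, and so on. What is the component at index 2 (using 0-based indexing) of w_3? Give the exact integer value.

-1590

w1 = Mv₀ = ((-4)·(-2) + 6·1 + 6·(-1); 6·(-2) + 5·1 + (-2)·(-1); 6·(-2) + (-2)·1 + 6·(-1)) = (8, -5, -20)
w2 = Mw1 = ((-4)·8 + 6·(-5) + 6·(-20); 6·8 + 5·(-5) + (-2)·(-20); 6·8 + (-2)·(-5) + 6·(-20)) = (-182, 63, -62)
w3 = Mw2 = (734, -653, -1590)
The requested component of w3 is -1590.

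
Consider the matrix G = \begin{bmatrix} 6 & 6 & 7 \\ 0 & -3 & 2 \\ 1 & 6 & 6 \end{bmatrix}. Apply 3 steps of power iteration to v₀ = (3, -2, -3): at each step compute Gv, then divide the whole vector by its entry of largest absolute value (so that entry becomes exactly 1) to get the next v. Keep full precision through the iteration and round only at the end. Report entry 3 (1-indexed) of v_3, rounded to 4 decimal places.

0.5144

Gv0 = (-15.00000, 0.00000, -27.00000); divide by -27.00000 → v1 = (0.55556, 0.00000, 1.00000)
Gv1 = (10.33333, 2.00000, 6.55556); divide by 10.33333 → v2 = (1.00000, 0.19355, 0.63441)
Gv2 = (11.60215, 0.68817, 5.96774); divide by 11.60215 → v3 = (1.00000, 0.05931, 0.51437)
Requested entry of v3: -1665/-3237 = 0.5144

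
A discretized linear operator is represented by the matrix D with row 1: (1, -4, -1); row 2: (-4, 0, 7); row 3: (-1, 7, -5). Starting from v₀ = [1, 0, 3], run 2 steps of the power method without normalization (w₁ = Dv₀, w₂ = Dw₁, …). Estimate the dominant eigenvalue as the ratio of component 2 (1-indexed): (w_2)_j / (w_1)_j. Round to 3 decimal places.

w1 = Dv₀ = (1·1 + (-4)·0 + (-1)·3; (-4)·1 + 0·0 + 7·3; (-1)·1 + 7·0 + (-5)·3) = (-2, 17, -16)
w2 = Dw1 = (1·(-2) + (-4)·17 + (-1)·(-16); (-4)·(-2) + 0·17 + 7·(-16); (-1)·(-2) + 7·17 + (-5)·(-16)) = (-54, -104, 201)
Ratio at component: -104 / 17 = -6.118

λ ≈ -6.118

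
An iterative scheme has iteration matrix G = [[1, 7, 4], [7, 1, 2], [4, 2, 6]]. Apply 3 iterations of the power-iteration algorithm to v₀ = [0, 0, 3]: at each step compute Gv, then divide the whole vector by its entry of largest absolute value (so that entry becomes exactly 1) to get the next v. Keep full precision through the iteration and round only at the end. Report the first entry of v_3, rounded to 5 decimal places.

Gv0 = (12.000000, 6.000000, 18.000000); divide by 18.000000 → v1 = (0.666667, 0.333333, 1.000000)
Gv1 = (7.000000, 7.000000, 9.333333); divide by 9.333333 → v2 = (0.750000, 0.750000, 1.000000)
Gv2 = (10.000000, 8.000000, 10.500000); divide by 10.500000 → v3 = (0.952381, 0.761905, 1.000000)
Requested entry of v3: 1680/1764 = 0.95238

0.95238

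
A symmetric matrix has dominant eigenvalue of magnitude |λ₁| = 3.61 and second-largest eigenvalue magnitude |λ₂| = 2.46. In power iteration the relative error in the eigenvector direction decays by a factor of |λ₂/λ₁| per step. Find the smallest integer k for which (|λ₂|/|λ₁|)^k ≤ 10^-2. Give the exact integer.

13

|λ₂/λ₁| = 2.46/3.61 = 0.68144
Need k ≥ ln(10^-2) / ln(0.68144) = -4.6052 / -0.3835 ≈ 12.007
Smallest integer k satisfying the bound: 13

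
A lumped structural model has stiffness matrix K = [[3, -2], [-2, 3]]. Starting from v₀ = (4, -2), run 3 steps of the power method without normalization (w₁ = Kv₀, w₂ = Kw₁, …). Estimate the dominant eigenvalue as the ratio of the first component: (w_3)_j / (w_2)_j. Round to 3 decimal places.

λ ≈ 4.947

w1 = Kv₀ = (16, -14)
w2 = Kw1 = (76, -74)
w3 = Kw2 = (376, -374)
Ratio at component: 376 / 76 = 4.947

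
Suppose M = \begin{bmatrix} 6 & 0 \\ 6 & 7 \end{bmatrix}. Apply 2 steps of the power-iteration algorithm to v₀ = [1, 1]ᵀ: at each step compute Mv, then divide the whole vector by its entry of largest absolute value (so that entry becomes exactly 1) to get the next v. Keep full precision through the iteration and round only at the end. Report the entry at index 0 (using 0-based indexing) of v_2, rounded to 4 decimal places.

Mv0 = (6.00000, 13.00000); divide by 13.00000 → v1 = (0.46154, 1.00000)
Mv1 = (2.76923, 9.76923); divide by 9.76923 → v2 = (0.28346, 1.00000)
Requested entry of v2: 36/127 = 0.2835

0.2835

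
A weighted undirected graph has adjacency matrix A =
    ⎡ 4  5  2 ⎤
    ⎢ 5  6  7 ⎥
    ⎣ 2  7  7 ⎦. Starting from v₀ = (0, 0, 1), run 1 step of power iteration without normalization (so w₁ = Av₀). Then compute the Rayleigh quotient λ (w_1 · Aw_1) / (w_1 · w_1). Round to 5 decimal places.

15.04902

w1 = Av₀ = (2, 7, 7)
Aw1 = (57, 101, 102)
w1·Aw1 = 2·57 + 7·101 + 7·102 = 1535; w1·w1 = 2·2 + 7·7 + 7·7 = 102
λ ≈ 1535/102 = 15.04902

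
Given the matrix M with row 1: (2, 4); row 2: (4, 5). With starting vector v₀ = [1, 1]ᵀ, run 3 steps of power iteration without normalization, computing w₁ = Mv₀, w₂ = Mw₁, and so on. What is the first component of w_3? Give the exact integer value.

372

w1 = Mv₀ = (6, 9)
w2 = Mw1 = (48, 69)
w3 = Mw2 = (372, 537)
The requested component of w3 is 372.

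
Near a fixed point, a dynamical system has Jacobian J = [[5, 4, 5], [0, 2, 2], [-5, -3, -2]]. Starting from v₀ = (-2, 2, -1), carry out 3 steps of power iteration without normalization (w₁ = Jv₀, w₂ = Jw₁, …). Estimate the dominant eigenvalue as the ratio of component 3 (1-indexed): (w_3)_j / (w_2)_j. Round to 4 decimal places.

λ ≈ -5.7059

w1 = Jv₀ = (5·(-2) + 4·2 + 5·(-1); 0·(-2) + 2·2 + 2·(-1); (-5)·(-2) + (-3)·2 + (-2)·(-1)) = (-7, 2, 6)
w2 = Jw1 = (5·(-7) + 4·2 + 5·6; 0·(-7) + 2·2 + 2·6; (-5)·(-7) + (-3)·2 + (-2)·6) = (3, 16, 17)
w3 = Jw2 = (164, 66, -97)
Ratio at component: -97 / 17 = -5.7059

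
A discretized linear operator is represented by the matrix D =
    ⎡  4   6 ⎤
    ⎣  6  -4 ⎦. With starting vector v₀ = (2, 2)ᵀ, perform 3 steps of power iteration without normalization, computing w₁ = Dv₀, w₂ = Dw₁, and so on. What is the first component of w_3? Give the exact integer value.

1040

w1 = Dv₀ = (4·2 + 6·2; 6·2 + (-4)·2) = (20, 4)
w2 = Dw1 = (4·20 + 6·4; 6·20 + (-4)·4) = (104, 104)
w3 = Dw2 = (1040, 208)
The requested component of w3 is 1040.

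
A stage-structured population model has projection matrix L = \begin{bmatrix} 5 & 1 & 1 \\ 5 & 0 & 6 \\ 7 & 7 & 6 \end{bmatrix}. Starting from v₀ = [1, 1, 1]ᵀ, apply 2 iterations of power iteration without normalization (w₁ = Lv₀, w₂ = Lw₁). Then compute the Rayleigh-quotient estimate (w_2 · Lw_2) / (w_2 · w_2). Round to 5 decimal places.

w1 = Lv₀ = (7, 11, 20)
w2 = Lw1 = (66, 155, 246)
Lw2 = (731, 1806, 3023)
w2·Lw2 = 66·731 + 155·1806 + 246·3023 = 1071834; w2·w2 = 66·66 + 155·155 + 246·246 = 88897
λ ≈ 1071834/88897 = 12.05703

λ ≈ 12.05703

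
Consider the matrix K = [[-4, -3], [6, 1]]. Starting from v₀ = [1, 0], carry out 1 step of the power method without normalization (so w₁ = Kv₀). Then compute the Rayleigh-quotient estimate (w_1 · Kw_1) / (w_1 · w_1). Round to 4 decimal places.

λ ≈ -1.9231

w1 = Kv₀ = ((-4)·1 + (-3)·0; 6·1 + 1·0) = (-4, 6)
Kw1 = (-2, -18)
w1·Kw1 = (-4)·(-2) + 6·(-18) = -100; w1·w1 = (-4)·(-4) + 6·6 = 52
λ ≈ -100/52 = -1.9231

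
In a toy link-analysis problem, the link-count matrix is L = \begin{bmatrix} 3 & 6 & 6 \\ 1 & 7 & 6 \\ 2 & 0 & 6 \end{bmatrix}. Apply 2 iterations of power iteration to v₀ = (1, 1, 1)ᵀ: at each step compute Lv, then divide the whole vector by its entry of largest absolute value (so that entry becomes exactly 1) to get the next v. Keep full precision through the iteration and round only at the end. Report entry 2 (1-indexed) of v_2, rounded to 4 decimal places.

0.9096

Lv0 = (15.00000, 14.00000, 8.00000); divide by 15.00000 → v1 = (1.00000, 0.93333, 0.53333)
Lv1 = (11.80000, 10.73333, 5.20000); divide by 11.80000 → v2 = (1.00000, 0.90960, 0.44068)
Requested entry of v2: 161/177 = 0.9096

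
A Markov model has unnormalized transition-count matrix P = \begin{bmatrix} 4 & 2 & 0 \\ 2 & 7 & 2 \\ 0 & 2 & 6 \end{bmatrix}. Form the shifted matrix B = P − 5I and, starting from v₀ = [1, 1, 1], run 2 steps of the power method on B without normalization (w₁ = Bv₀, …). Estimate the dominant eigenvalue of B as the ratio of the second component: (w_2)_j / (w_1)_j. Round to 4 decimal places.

B = P − 5I has rows (-1, 2, 0); (2, 2, 2); (0, 2, 1)
w1 = Bv₀ = (1, 6, 3)
w2 = Bw1 = (11, 20, 15)
Ratio: 20/6 = 3.3333

3.3333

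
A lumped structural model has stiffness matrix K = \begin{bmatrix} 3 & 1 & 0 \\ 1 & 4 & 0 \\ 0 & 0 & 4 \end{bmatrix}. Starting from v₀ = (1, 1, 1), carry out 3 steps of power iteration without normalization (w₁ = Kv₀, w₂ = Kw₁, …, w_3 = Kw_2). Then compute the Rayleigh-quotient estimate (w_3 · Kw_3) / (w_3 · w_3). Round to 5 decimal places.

w1 = Kv₀ = (4, 5, 4)
w2 = Kw1 = (17, 24, 16)
w3 = Kw2 = (75, 113, 64)
Kw3 = (338, 527, 256)
w3·Kw3 = 75·338 + 113·527 + 64·256 = 101285; w3·w3 = 75·75 + 113·113 + 64·64 = 22490
λ ≈ 101285/22490 = 4.50356

4.50356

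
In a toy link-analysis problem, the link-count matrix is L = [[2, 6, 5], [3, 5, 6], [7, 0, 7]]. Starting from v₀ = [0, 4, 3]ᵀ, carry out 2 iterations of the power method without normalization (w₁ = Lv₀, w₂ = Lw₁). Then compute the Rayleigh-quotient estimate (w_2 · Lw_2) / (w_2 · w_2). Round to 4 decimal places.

λ ≈ 13.6528

w1 = Lv₀ = (39, 38, 21)
w2 = Lw1 = (411, 433, 420)
Lw2 = (5520, 5918, 5817)
w2·Lw2 = 411·5520 + 433·5918 + 420·5817 = 7274354; w2·w2 = 411·411 + 433·433 + 420·420 = 532810
λ ≈ 7274354/532810 = 13.6528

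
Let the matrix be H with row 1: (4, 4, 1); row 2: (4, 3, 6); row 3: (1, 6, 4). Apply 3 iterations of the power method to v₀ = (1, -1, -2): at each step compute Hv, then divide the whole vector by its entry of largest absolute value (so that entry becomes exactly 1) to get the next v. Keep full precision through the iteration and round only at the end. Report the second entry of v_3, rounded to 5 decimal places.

Hv0 = (-2.000000, -11.000000, -13.000000); divide by -13.000000 → v1 = (0.153846, 0.846154, 1.000000)
Hv1 = (5.000000, 9.153846, 9.230769); divide by 9.230769 → v2 = (0.541667, 0.991667, 1.000000)
Hv2 = (7.133333, 11.141667, 10.491667); divide by 11.141667 → v3 = (0.640239, 1.000000, 0.941660)
Requested entry of v3: -1337/-1337 = 1.00000

1.00000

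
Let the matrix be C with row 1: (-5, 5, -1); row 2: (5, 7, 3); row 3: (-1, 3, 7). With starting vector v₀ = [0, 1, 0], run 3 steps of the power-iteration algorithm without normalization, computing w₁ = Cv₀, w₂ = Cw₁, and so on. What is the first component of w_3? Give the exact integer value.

w1 = Cv₀ = ((-5)·0 + 5·1 + (-1)·0; 5·0 + 7·1 + 3·0; (-1)·0 + 3·1 + 7·0) = (5, 7, 3)
w2 = Cw1 = ((-5)·5 + 5·7 + (-1)·3; 5·5 + 7·7 + 3·3; (-1)·5 + 3·7 + 7·3) = (7, 83, 37)
w3 = Cw2 = (343, 727, 501)
The requested component of w3 is 343.

343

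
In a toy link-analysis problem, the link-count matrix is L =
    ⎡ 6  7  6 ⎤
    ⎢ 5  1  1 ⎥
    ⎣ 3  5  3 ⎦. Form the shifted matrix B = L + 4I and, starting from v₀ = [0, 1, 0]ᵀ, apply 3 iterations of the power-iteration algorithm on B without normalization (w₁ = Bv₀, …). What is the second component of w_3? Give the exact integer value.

B = L + 4I has rows (10, 7, 6); (5, 5, 1); (3, 5, 7)
w1 = Bv₀ = (10·0 + 7·1 + 6·0; 5·0 + 5·1 + 1·0; 3·0 + 5·1 + 7·0) = (7, 5, 5)
w2 = Bw1 = (10·7 + 7·5 + 6·5; 5·7 + 5·5 + 1·5; 3·7 + 5·5 + 7·5) = (135, 65, 81)
w3 = Bw2 = (2291, 1081, 1297)
Requested component of w3: 1081

1081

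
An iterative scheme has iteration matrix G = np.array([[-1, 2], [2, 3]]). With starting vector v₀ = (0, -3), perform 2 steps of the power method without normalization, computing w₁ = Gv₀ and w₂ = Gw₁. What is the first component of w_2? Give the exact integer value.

w1 = Gv₀ = (-6, -9)
w2 = Gw1 = (-12, -39)
The requested component of w2 is -12.

-12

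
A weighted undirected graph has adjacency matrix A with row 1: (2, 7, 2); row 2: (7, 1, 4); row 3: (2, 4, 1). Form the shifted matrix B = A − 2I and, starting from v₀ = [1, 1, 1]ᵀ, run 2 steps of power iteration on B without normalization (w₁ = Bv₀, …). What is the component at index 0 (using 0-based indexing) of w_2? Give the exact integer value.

80

B = A − 2I has rows (0, 7, 2); (7, -1, 4); (2, 4, -1)
w1 = Bv₀ = (0·1 + 7·1 + 2·1; 7·1 + (-1)·1 + 4·1; 2·1 + 4·1 + (-1)·1) = (9, 10, 5)
w2 = Bw1 = (0·9 + 7·10 + 2·5; 7·9 + (-1)·10 + 4·5; 2·9 + 4·10 + (-1)·5) = (80, 73, 53)
Requested component of w2: 80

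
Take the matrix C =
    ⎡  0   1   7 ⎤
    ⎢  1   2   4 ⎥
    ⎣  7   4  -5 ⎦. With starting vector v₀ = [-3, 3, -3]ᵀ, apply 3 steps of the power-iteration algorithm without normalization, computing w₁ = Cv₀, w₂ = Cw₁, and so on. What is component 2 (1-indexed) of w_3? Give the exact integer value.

w1 = Cv₀ = (0·(-3) + 1·3 + 7·(-3); 1·(-3) + 2·3 + 4·(-3); 7·(-3) + 4·3 + (-5)·(-3)) = (-18, -9, 6)
w2 = Cw1 = (0·(-18) + 1·(-9) + 7·6; 1·(-18) + 2·(-9) + 4·6; 7·(-18) + 4·(-9) + (-5)·6) = (33, -12, -192)
w3 = Cw2 = (-1356, -759, 1143)
The requested component of w3 is -759.

-759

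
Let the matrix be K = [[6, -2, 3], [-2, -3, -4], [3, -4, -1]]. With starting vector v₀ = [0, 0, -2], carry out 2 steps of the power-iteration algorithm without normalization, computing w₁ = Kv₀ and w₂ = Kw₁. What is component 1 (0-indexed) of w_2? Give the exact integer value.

-20

w1 = Kv₀ = (6·0 + (-2)·0 + 3·(-2); (-2)·0 + (-3)·0 + (-4)·(-2); 3·0 + (-4)·0 + (-1)·(-2)) = (-6, 8, 2)
w2 = Kw1 = (6·(-6) + (-2)·8 + 3·2; (-2)·(-6) + (-3)·8 + (-4)·2; 3·(-6) + (-4)·8 + (-1)·2) = (-46, -20, -52)
The requested component of w2 is -20.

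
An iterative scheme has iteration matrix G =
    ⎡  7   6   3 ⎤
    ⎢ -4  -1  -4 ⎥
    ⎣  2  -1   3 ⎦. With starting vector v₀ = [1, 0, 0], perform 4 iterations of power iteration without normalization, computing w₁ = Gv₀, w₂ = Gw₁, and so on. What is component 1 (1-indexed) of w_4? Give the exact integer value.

w1 = Gv₀ = (7, -4, 2)
w2 = Gw1 = (31, -32, 24)
w3 = Gw2 = (97, -188, 166)
w4 = Gw3 = (49, -864, 880)
The requested component of w4 is 49.

49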